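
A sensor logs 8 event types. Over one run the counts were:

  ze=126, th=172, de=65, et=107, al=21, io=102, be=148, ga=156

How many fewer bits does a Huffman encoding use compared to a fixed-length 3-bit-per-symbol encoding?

Fixed-length: 3 bits × 897 symbols = 2691 bits.
Huffman merges:
combine al(21), de(65) → 86
combine 86, io(102) → 188
combine et(107), ze(126) → 233
combine be(148), ga(156) → 304
combine th(172), 188 → 360
combine 233, 304 → 537
combine 360, 537 → 897
Huffman total = 86 + 188 + 233 + 304 + 360 + 537 + 897 = 2605 bits.
Saving = 2691 − 2605 = 86 bits.

86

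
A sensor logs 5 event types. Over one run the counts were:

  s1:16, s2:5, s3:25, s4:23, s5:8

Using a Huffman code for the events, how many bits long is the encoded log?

167

Build the Huffman tree bottom-up:
merge s2(5) and s5(8): 13
merge 13 and s1(16): 29
merge s4(23) and s3(25): 48
merge 29 and 48: 77
The encoded length is the sum of every internal node's weight: 13 + 29 + 48 + 77 = 167 bits.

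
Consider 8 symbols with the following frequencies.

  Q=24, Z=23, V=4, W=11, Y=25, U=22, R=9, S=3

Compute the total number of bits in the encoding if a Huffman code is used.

Merge the two smallest weights repeatedly:
combine S(3), V(4) → 7
combine 7, R(9) → 16
combine W(11), 16 → 27
combine U(22), Z(23) → 45
combine Q(24), Y(25) → 49
combine 27, 45 → 72
combine 49, 72 → 121
Each symbol's bit-cost is frequency × depth; summing gives 337 bits (equivalently 7 + 16 + 27 + 45 + 49 + 72 + 121).

337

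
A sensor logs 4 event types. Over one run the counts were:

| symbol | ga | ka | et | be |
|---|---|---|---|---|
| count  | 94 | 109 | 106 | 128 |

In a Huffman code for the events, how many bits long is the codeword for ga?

Repeatedly merge the two smallest:
merge ga(94) and et(106): 200
merge ka(109) and be(128): 237
merge 200 and 237: 437
The subtree containing ga is merged 2 times, so code length = 2.

2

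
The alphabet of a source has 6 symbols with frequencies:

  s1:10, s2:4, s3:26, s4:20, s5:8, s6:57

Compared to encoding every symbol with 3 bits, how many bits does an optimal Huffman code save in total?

106

Fixed-length: 3 bits × 125 symbols = 375 bits.
Huffman merges:
merge s2(4) and s5(8): 12
merge s1(10) and 12: 22
merge s4(20) and 22: 42
merge s3(26) and 42: 68
merge s6(57) and 68: 125
Huffman total = 12 + 22 + 42 + 68 + 125 = 269 bits.
Saving = 375 − 269 = 106 bits.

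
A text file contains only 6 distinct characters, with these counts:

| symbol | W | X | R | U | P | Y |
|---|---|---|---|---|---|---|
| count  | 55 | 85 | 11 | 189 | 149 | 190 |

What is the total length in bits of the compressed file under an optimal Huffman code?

Merge the two smallest weights repeatedly:
R(11) + W(55) → 66
66 + X(85) → 151
P(149) + 151 → 300
U(189) + Y(190) → 379
300 + 379 → 679
The encoded length is the sum of every internal node's weight: 66 + 151 + 300 + 379 + 679 = 1575 bits.

1575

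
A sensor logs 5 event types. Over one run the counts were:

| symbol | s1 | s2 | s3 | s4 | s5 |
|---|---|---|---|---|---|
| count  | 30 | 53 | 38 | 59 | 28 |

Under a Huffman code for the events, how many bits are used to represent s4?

Build the tree from the bottom:
merge s5(28) and s1(30): 58
merge s3(38) and s2(53): 91
merge 58 and s4(59): 117
merge 91 and 117: 208
The subtree containing s4 is merged 2 times, so code length = 2.

2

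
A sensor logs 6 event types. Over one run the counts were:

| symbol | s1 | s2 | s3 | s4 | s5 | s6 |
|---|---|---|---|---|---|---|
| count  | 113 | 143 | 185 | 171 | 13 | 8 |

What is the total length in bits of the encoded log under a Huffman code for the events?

1421

Merge the two smallest weights repeatedly:
combine s6(8), s5(13) → 21
combine 21, s1(113) → 134
combine 134, s2(143) → 277
combine s4(171), s3(185) → 356
combine 277, 356 → 633
Each symbol's bit-cost is frequency × depth; summing gives 1421 bits (equivalently 21 + 134 + 277 + 356 + 633).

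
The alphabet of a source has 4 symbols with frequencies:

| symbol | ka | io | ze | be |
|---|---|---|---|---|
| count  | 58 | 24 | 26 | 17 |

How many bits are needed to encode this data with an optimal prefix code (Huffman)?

233

Build the Huffman tree bottom-up:
combine be(17), io(24) → 41
combine ze(26), 41 → 67
combine ka(58), 67 → 125
Total encoded bits = sum of merged weights = 41 + 67 + 125 = 233.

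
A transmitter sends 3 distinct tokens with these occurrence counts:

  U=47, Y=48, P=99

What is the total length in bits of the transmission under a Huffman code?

Merge the two smallest weights repeatedly:
merge U(47) and Y(48): 95
merge 95 and P(99): 194
The encoded length is the sum of every internal node's weight: 95 + 194 = 289 bits.

289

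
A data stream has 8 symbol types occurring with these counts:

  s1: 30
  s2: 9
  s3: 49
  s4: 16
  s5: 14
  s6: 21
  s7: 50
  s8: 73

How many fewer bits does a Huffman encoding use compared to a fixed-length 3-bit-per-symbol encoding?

Fixed-length: 3 bits × 262 symbols = 786 bits.
Huffman merges:
s2(9) + s5(14) → 23
s4(16) + s6(21) → 37
23 + s1(30) → 53
37 + s3(49) → 86
s7(50) + 53 → 103
s8(73) + 86 → 159
103 + 159 → 262
Huffman total = 23 + 37 + 53 + 86 + 103 + 159 + 262 = 723 bits.
Saving = 786 − 723 = 63 bits.

63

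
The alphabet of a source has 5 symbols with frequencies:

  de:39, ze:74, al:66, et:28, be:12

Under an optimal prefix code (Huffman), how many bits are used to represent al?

2

Repeatedly merge the two smallest:
combine be(12), et(28) → 40
combine de(39), 40 → 79
combine al(66), ze(74) → 140
combine 79, 140 → 219
al's leaf is at depth 2, giving a 2-bit codeword.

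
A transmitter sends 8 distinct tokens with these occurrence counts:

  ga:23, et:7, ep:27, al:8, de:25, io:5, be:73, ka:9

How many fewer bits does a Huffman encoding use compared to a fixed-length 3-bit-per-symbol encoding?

88

Fixed-length: 3 bits × 177 symbols = 531 bits.
Huffman merges:
merge io(5) and et(7): 12
merge al(8) and ka(9): 17
merge 12 and 17: 29
merge ga(23) and de(25): 48
merge ep(27) and 29: 56
merge 48 and 56: 104
merge be(73) and 104: 177
Huffman total = 12 + 17 + 29 + 48 + 56 + 104 + 177 = 443 bits.
Saving = 531 − 443 = 88 bits.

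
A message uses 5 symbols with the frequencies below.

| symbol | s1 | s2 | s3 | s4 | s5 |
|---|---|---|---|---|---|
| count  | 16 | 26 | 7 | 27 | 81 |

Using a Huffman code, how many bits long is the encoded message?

Greedily combine the two least-frequent nodes:
combine s3(7), s1(16) → 23
combine 23, s2(26) → 49
combine s4(27), 49 → 76
combine 76, s5(81) → 157
Total encoded bits = sum of merged weights = 23 + 49 + 76 + 157 = 305.

305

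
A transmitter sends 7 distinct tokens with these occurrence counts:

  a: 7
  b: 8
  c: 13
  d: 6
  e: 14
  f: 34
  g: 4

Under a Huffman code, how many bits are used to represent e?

3

Build the tree from the bottom:
g(4) + d(6) → 10
a(7) + b(8) → 15
10 + c(13) → 23
e(14) + 15 → 29
23 + 29 → 52
f(34) + 52 → 86
e's leaf is at depth 3, giving a 3-bit codeword.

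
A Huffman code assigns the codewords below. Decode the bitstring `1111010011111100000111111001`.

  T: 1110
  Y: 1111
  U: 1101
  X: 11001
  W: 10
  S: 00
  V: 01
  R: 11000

YVSYRSYX

Read left to right; each codeword is recognised as soon as it completes (prefix code):
  1111→Y | 01→V | 00→S | 1111→Y | 11000→R | 00→S | 1111→Y | 11001→X
Decoded message: YVSYRSYX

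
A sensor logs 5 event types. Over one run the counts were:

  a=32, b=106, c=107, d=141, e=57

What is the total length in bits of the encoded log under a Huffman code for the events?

975

Greedily combine the two least-frequent nodes:
merge a(32) and e(57): 89
merge 89 and b(106): 195
merge c(107) and d(141): 248
merge 195 and 248: 443
The encoded length is the sum of every internal node's weight: 89 + 195 + 248 + 443 = 975 bits.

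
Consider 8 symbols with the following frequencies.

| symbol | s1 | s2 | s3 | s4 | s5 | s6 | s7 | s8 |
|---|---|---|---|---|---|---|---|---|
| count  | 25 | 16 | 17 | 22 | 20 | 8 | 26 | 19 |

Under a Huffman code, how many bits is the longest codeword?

4

Merge the two lowest-weight nodes at each step:
s6(8) + s2(16) → 24
s3(17) + s8(19) → 36
s5(20) + s4(22) → 42
24 + s1(25) → 49
s7(26) + 36 → 62
42 + 49 → 91
62 + 91 → 153
Maximum depth reached is 4.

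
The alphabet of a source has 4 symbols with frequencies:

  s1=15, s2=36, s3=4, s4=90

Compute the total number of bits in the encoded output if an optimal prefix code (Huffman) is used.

Greedily combine the two least-frequent nodes:
merge s3(4) and s1(15): 19
merge 19 and s2(36): 55
merge 55 and s4(90): 145
Total encoded bits = sum of merged weights = 19 + 55 + 145 = 219.

219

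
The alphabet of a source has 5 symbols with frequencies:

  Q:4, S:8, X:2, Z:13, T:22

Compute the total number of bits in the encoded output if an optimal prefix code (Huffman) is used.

96

Merge the two smallest weights repeatedly:
X(2) + Q(4) → 6
6 + S(8) → 14
Z(13) + 14 → 27
T(22) + 27 → 49
Each symbol's bit-cost is frequency × depth; summing gives 96 bits (equivalently 6 + 14 + 27 + 49).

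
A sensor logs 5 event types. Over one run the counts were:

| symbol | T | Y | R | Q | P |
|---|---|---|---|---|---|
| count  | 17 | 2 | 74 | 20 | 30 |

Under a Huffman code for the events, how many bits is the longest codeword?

Merge the two lowest-weight nodes at each step:
Y(2) + T(17) → 19
19 + Q(20) → 39
P(30) + 39 → 69
69 + R(74) → 143
The rarest symbols sit at the bottom; the longest codeword is 4 bits.

4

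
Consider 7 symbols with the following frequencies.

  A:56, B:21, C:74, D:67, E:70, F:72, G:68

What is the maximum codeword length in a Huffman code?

Merge the two lowest-weight nodes at each step:
merge B(21) and A(56): 77
merge D(67) and G(68): 135
merge E(70) and F(72): 142
merge C(74) and 77: 151
merge 135 and 142: 277
merge 151 and 277: 428
Maximum depth reached is 3.

3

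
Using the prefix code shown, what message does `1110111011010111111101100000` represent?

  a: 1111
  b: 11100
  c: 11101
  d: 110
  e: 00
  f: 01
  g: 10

cddgacgee

Read left to right; each codeword is recognised as soon as it completes (prefix code):
  11101→c | 110→d | 110→d | 10→g | 1111→a | 11101→c | 10→g | 00→e | 00→e
Decoded message: cddgacgee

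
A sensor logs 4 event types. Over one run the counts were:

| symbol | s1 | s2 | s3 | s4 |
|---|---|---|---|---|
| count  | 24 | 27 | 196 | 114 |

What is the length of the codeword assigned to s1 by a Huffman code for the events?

3

Repeatedly merge the two smallest:
s1(24) + s2(27) → 51
51 + s4(114) → 165
165 + s3(196) → 361
s1's leaf is at depth 3, giving a 3-bit codeword.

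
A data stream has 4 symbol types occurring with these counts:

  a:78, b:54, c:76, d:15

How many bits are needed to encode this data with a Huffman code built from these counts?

437

Merge the two smallest weights repeatedly:
merge d(15) and b(54): 69
merge 69 and c(76): 145
merge a(78) and 145: 223
Each symbol's bit-cost is frequency × depth; summing gives 437 bits (equivalently 69 + 145 + 223).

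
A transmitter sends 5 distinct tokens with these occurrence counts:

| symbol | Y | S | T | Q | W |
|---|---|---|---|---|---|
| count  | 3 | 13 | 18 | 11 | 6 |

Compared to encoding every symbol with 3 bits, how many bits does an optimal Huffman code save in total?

Fixed-length: 3 bits × 51 symbols = 153 bits.
Huffman merges:
Y(3) + W(6) → 9
9 + Q(11) → 20
S(13) + T(18) → 31
20 + 31 → 51
Huffman total = 9 + 20 + 31 + 51 = 111 bits.
Saving = 153 − 111 = 42 bits.

42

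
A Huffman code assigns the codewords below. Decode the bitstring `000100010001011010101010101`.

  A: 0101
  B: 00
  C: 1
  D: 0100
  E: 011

BDDACAAA

Read left to right; each codeword is recognised as soon as it completes (prefix code):
  00→B | 0100→D | 0100→D | 0101→A | 1→C | 0101→A | 0101→A | 0101→A
Decoded message: BDDACAAA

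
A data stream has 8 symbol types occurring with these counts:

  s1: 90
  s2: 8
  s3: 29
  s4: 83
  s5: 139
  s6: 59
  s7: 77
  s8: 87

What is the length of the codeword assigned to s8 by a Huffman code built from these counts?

3

Build the tree from the bottom:
combine s2(8), s3(29) → 37
combine 37, s6(59) → 96
combine s7(77), s4(83) → 160
combine s8(87), s1(90) → 177
combine 96, s5(139) → 235
combine 160, 177 → 337
combine 235, 337 → 572
The subtree containing s8 is merged 3 times, so code length = 3.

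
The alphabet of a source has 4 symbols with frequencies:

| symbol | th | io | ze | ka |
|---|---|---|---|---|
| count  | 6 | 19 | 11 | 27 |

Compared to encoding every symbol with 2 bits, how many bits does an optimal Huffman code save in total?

10

Fixed-length: 2 bits × 63 symbols = 126 bits.
Huffman merges:
th(6) + ze(11) → 17
17 + io(19) → 36
ka(27) + 36 → 63
Huffman total = 17 + 36 + 63 = 116 bits.
Saving = 126 − 116 = 10 bits.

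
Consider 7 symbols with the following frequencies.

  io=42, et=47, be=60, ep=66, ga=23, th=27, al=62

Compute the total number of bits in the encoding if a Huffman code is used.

903

Build the Huffman tree bottom-up:
combine ga(23), th(27) → 50
combine io(42), et(47) → 89
combine 50, be(60) → 110
combine al(62), ep(66) → 128
combine 89, 110 → 199
combine 128, 199 → 327
The encoded length is the sum of every internal node's weight: 50 + 89 + 110 + 128 + 199 + 327 = 903 bits.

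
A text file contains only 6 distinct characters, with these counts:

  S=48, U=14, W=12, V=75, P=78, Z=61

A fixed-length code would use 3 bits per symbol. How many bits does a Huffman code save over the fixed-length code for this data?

188

Fixed-length: 3 bits × 288 symbols = 864 bits.
Huffman merges:
W(12) + U(14) → 26
26 + S(48) → 74
Z(61) + 74 → 135
V(75) + P(78) → 153
135 + 153 → 288
Huffman total = 26 + 74 + 135 + 153 + 288 = 676 bits.
Saving = 864 − 676 = 188 bits.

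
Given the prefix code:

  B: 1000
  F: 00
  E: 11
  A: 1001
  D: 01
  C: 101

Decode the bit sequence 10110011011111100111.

Read left to right; each codeword is recognised as soon as it completes (prefix code):
  101→C | 1001→A | 101→C | 11→E | 11→E | 1001→A | 11→E
Decoded message: CACEEAE

CACEEAE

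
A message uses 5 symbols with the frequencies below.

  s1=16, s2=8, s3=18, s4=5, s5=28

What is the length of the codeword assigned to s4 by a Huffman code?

Repeatedly merge the two smallest:
s4(5) + s2(8) → 13
13 + s1(16) → 29
s3(18) + s5(28) → 46
29 + 46 → 75
The subtree containing s4 is merged 3 times, so code length = 3.

3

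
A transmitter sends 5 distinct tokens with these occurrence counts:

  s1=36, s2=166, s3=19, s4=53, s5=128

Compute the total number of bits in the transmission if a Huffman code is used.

801

Build the Huffman tree bottom-up:
merge s3(19) and s1(36): 55
merge s4(53) and 55: 108
merge 108 and s5(128): 236
merge s2(166) and 236: 402
Total encoded bits = sum of merged weights = 55 + 108 + 236 + 402 = 801.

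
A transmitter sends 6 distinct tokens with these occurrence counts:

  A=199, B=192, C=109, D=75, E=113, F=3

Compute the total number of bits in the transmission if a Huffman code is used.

Merge the two smallest weights repeatedly:
merge F(3) and D(75): 78
merge 78 and C(109): 187
merge E(113) and 187: 300
merge B(192) and A(199): 391
merge 300 and 391: 691
The encoded length is the sum of every internal node's weight: 78 + 187 + 300 + 391 + 691 = 1647 bits.

1647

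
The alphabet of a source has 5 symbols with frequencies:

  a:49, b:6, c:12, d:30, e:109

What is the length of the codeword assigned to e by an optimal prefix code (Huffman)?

1

Huffman merges, smallest pair first:
merge b(6) and c(12): 18
merge 18 and d(30): 48
merge 48 and a(49): 97
merge 97 and e(109): 206
e is merged only at the final step, so code length = 1.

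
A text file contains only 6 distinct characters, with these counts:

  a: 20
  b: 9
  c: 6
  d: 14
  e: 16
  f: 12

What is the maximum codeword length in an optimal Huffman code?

3

Merge the two lowest-weight nodes at each step:
combine c(6), b(9) → 15
combine f(12), d(14) → 26
combine 15, e(16) → 31
combine a(20), 26 → 46
combine 31, 46 → 77
The rarest symbols sit at the bottom; the longest codeword is 3 bits.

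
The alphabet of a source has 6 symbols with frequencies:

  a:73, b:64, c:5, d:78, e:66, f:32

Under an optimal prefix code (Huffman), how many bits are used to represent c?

Huffman merges, smallest pair first:
combine c(5), f(32) → 37
combine 37, b(64) → 101
combine e(66), a(73) → 139
combine d(78), 101 → 179
combine 139, 179 → 318
The subtree containing c is merged 4 times, so code length = 4.

4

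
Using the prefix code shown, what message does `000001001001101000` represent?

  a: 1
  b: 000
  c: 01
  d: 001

Read left to right; each codeword is recognised as soon as it completes (prefix code):
  000→b | 001→d | 001→d | 001→d | 1→a | 01→c | 000→b
Decoded message: bdddacb

bdddacb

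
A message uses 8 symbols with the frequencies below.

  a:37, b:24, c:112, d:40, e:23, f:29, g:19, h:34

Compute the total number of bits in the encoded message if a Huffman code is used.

884

Merge the two smallest weights repeatedly:
combine g(19), e(23) → 42
combine b(24), f(29) → 53
combine h(34), a(37) → 71
combine d(40), 42 → 82
combine 53, 71 → 124
combine 82, c(112) → 194
combine 124, 194 → 318
Total encoded bits = sum of merged weights = 42 + 53 + 71 + 82 + 124 + 194 + 318 = 884.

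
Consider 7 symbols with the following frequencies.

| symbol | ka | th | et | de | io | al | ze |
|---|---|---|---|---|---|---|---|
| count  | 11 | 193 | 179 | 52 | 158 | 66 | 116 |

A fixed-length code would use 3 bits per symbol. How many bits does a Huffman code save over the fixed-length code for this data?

Fixed-length: 3 bits × 775 symbols = 2325 bits.
Huffman merges:
combine ka(11), de(52) → 63
combine 63, al(66) → 129
combine ze(116), 129 → 245
combine io(158), et(179) → 337
combine th(193), 245 → 438
combine 337, 438 → 775
Huffman total = 63 + 129 + 245 + 337 + 438 + 775 = 1987 bits.
Saving = 2325 − 1987 = 338 bits.

338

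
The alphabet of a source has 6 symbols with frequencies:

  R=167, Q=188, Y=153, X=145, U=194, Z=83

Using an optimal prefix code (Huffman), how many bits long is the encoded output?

Greedily combine the two least-frequent nodes:
Z(83) + X(145) → 228
Y(153) + R(167) → 320
Q(188) + U(194) → 382
228 + 320 → 548
382 + 548 → 930
Each symbol's bit-cost is frequency × depth; summing gives 2408 bits (equivalently 228 + 320 + 382 + 548 + 930).

2408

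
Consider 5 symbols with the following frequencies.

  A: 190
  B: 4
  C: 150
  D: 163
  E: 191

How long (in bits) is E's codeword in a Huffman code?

Repeatedly merge the two smallest:
B(4) + C(150) → 154
154 + D(163) → 317
A(190) + E(191) → 381
317 + 381 → 698
The subtree containing E is merged 2 times, so code length = 2.

2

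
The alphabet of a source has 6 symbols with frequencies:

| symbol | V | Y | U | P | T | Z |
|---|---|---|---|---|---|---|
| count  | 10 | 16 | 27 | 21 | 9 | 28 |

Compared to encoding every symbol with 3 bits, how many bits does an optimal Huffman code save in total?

57

Fixed-length: 3 bits × 111 symbols = 333 bits.
Huffman merges:
combine T(9), V(10) → 19
combine Y(16), 19 → 35
combine P(21), U(27) → 48
combine Z(28), 35 → 63
combine 48, 63 → 111
Huffman total = 19 + 35 + 48 + 63 + 111 = 276 bits.
Saving = 333 − 276 = 57 bits.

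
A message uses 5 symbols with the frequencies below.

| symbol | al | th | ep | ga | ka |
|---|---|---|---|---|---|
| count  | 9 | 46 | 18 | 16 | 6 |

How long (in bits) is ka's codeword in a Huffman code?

Repeatedly merge the two smallest:
ka(6) + al(9) → 15
15 + ga(16) → 31
ep(18) + 31 → 49
th(46) + 49 → 95
ka's leaf is at depth 4, giving a 4-bit codeword.

4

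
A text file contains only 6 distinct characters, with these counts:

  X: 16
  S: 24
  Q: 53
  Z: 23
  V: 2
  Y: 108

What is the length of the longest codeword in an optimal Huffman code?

Merge the two lowest-weight nodes at each step:
merge V(2) and X(16): 18
merge 18 and Z(23): 41
merge S(24) and 41: 65
merge Q(53) and 65: 118
merge Y(108) and 118: 226
The rarest symbols sit at the bottom; the longest codeword is 5 bits.

5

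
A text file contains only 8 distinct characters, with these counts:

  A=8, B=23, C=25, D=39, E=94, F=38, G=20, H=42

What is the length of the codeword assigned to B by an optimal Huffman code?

Build the tree from the bottom:
merge A(8) and G(20): 28
merge B(23) and C(25): 48
merge 28 and F(38): 66
merge D(39) and H(42): 81
merge 48 and 66: 114
merge 81 and E(94): 175
merge 114 and 175: 289
The subtree containing B is merged 3 times, so code length = 3.

3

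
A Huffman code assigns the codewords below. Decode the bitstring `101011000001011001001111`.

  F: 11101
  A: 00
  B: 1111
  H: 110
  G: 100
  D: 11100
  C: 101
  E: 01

Read left to right; each codeword is recognised as soon as it completes (prefix code):
  101→C | 01→E | 100→G | 00→A | 01→E | 01→E | 100→G | 100→G | 1111→B
Decoded message: CEGAEEGGB

CEGAEEGGB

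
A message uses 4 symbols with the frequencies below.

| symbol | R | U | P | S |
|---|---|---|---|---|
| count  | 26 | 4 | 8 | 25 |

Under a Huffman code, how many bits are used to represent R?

Build the tree from the bottom:
merge U(4) and P(8): 12
merge 12 and S(25): 37
merge R(26) and 37: 63
R sits one level below the root: a 1-bit codeword.

1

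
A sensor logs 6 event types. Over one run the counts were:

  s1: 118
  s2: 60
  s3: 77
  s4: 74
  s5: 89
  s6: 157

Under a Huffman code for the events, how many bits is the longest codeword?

Merge the two lowest-weight nodes at each step:
s2(60) + s4(74) → 134
s3(77) + s5(89) → 166
s1(118) + 134 → 252
s6(157) + 166 → 323
252 + 323 → 575
The rarest symbols sit at the bottom; the longest codeword is 3 bits.

3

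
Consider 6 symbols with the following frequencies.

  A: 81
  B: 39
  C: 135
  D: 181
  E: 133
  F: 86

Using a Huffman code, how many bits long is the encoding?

1636

Build the Huffman tree bottom-up:
combine B(39), A(81) → 120
combine F(86), 120 → 206
combine E(133), C(135) → 268
combine D(181), 206 → 387
combine 268, 387 → 655
Each symbol's bit-cost is frequency × depth; summing gives 1636 bits (equivalently 120 + 206 + 268 + 387 + 655).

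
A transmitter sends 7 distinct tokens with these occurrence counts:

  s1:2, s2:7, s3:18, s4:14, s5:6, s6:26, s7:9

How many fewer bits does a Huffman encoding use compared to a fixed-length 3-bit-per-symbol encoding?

36

Fixed-length: 3 bits × 82 symbols = 246 bits.
Huffman merges:
combine s1(2), s5(6) → 8
combine s2(7), 8 → 15
combine s7(9), s4(14) → 23
combine 15, s3(18) → 33
combine 23, s6(26) → 49
combine 33, 49 → 82
Huffman total = 8 + 15 + 23 + 33 + 49 + 82 = 210 bits.
Saving = 246 − 210 = 36 bits.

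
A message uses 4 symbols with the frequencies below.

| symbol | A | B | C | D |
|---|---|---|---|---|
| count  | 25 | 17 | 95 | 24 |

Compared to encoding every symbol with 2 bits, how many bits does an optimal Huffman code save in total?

54

Fixed-length: 2 bits × 161 symbols = 322 bits.
Huffman merges:
B(17) + D(24) → 41
A(25) + 41 → 66
66 + C(95) → 161
Huffman total = 41 + 66 + 161 = 268 bits.
Saving = 322 − 268 = 54 bits.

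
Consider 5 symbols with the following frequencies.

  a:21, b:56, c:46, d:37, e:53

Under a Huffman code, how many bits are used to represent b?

2

Repeatedly merge the two smallest:
a(21) + d(37) → 58
c(46) + e(53) → 99
b(56) + 58 → 114
99 + 114 → 213
b sits 2 levels below the root, so its codeword is 2 bits.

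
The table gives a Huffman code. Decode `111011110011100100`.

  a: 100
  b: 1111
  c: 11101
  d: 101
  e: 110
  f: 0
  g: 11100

cgga

Read left to right; each codeword is recognised as soon as it completes (prefix code):
  11101→c | 11100→g | 11100→g | 100→a
Decoded message: cgga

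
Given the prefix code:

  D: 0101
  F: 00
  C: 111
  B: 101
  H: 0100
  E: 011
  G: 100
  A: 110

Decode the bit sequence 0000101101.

Read left to right; each codeword is recognised as soon as it completes (prefix code):
  00→F | 00→F | 101→B | 101→B
Decoded message: FFBB

FFBB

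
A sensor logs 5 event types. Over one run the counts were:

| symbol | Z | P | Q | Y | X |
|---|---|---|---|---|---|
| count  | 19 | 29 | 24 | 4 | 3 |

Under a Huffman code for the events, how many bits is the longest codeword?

4

Merge the two lowest-weight nodes at each step:
combine X(3), Y(4) → 7
combine 7, Z(19) → 26
combine Q(24), 26 → 50
combine P(29), 50 → 79
The first pair merged (X, Y) ends up deepest, at depth 4.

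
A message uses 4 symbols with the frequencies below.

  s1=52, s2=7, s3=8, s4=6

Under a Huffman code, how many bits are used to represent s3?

Build the tree from the bottom:
merge s4(6) and s2(7): 13
merge s3(8) and 13: 21
merge 21 and s1(52): 73
s3 sits 2 levels below the root, so its codeword is 2 bits.

2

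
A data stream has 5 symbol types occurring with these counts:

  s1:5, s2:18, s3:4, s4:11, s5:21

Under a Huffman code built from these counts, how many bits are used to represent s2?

2

Repeatedly merge the two smallest:
merge s3(4) and s1(5): 9
merge 9 and s4(11): 20
merge s2(18) and 20: 38
merge s5(21) and 38: 59
s2's leaf is at depth 2, giving a 2-bit codeword.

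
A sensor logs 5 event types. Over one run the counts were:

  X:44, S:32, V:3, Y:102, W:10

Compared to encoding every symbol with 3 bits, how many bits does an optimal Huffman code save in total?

235

Fixed-length: 3 bits × 191 symbols = 573 bits.
Huffman merges:
V(3) + W(10) → 13
13 + S(32) → 45
X(44) + 45 → 89
89 + Y(102) → 191
Huffman total = 13 + 45 + 89 + 191 = 338 bits.
Saving = 573 − 338 = 235 bits.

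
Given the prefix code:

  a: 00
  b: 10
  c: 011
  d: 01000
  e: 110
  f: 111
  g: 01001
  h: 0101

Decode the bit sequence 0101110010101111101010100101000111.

hehcfhgdf

Read left to right; each codeword is recognised as soon as it completes (prefix code):
  0101→h | 110→e | 0101→h | 011→c | 111→f | 0101→h | 01001→g | 01000→d | 111→f
Decoded message: hehcfhgdf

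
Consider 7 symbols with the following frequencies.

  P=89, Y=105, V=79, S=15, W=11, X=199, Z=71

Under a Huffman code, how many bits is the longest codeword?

4

Merge the two lowest-weight nodes at each step:
combine W(11), S(15) → 26
combine 26, Z(71) → 97
combine V(79), P(89) → 168
combine 97, Y(105) → 202
combine 168, X(199) → 367
combine 202, 367 → 569
The rarest symbols sit at the bottom; the longest codeword is 4 bits.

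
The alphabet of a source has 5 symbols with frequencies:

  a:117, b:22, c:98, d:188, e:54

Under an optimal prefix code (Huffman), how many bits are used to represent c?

3

Repeatedly merge the two smallest:
combine b(22), e(54) → 76
combine 76, c(98) → 174
combine a(117), 174 → 291
combine d(188), 291 → 479
c sits 3 levels below the root, so its codeword is 3 bits.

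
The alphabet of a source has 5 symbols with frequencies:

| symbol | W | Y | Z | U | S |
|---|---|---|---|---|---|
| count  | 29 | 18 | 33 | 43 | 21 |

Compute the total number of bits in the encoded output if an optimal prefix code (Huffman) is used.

Merge the two smallest weights repeatedly:
combine Y(18), S(21) → 39
combine W(29), Z(33) → 62
combine 39, U(43) → 82
combine 62, 82 → 144
The encoded length is the sum of every internal node's weight: 39 + 62 + 82 + 144 = 327 bits.

327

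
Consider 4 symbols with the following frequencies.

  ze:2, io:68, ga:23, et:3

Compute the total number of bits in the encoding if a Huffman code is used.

Merge the two smallest weights repeatedly:
ze(2) + et(3) → 5
5 + ga(23) → 28
28 + io(68) → 96
The encoded length is the sum of every internal node's weight: 5 + 28 + 96 = 129 bits.

129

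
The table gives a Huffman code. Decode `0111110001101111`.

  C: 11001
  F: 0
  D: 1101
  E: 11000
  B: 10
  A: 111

Read left to right; each codeword is recognised as soon as it completes (prefix code):
  0→F | 111→A | 11000→E | 1101→D | 111→A
Decoded message: FAEDA

FAEDA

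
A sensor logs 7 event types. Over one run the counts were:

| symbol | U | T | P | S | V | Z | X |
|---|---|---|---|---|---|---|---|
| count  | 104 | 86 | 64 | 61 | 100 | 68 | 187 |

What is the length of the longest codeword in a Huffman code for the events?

3

Merge the two lowest-weight nodes at each step:
S(61) + P(64) → 125
Z(68) + T(86) → 154
V(100) + U(104) → 204
125 + 154 → 279
X(187) + 204 → 391
279 + 391 → 670
The first pair merged (S, P) ends up deepest, at depth 3.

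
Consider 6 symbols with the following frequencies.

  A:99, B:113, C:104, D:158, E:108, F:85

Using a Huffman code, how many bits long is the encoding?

Build the Huffman tree bottom-up:
merge F(85) and A(99): 184
merge C(104) and E(108): 212
merge B(113) and D(158): 271
merge 184 and 212: 396
merge 271 and 396: 667
The encoded length is the sum of every internal node's weight: 184 + 212 + 271 + 396 + 667 = 1730 bits.

1730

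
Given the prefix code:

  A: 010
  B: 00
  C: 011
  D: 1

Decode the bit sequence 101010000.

Read left to right; each codeword is recognised as soon as it completes (prefix code):
  1→D | 010→A | 1→D | 00→B | 00→B
Decoded message: DADBB

DADBB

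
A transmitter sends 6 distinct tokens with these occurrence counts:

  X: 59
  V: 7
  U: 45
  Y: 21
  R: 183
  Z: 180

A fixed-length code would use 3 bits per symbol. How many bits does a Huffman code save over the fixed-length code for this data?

Fixed-length: 3 bits × 495 symbols = 1485 bits.
Huffman merges:
combine V(7), Y(21) → 28
combine 28, U(45) → 73
combine X(59), 73 → 132
combine 132, Z(180) → 312
combine R(183), 312 → 495
Huffman total = 28 + 73 + 132 + 312 + 495 = 1040 bits.
Saving = 1485 − 1040 = 445 bits.

445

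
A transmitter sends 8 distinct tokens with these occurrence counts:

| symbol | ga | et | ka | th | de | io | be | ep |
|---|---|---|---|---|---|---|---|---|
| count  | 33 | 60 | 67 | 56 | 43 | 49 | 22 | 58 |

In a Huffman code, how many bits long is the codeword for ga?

Huffman merges, smallest pair first:
combine be(22), ga(33) → 55
combine de(43), io(49) → 92
combine 55, th(56) → 111
combine ep(58), et(60) → 118
combine ka(67), 92 → 159
combine 111, 118 → 229
combine 159, 229 → 388
ga's leaf is at depth 4, giving a 4-bit codeword.

4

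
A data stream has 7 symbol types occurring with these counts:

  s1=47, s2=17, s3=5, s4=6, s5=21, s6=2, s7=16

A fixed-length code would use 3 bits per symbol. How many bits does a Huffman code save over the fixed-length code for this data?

74

Fixed-length: 3 bits × 114 symbols = 342 bits.
Huffman merges:
s6(2) + s3(5) → 7
s4(6) + 7 → 13
13 + s7(16) → 29
s2(17) + s5(21) → 38
29 + 38 → 67
s1(47) + 67 → 114
Huffman total = 7 + 13 + 29 + 38 + 67 + 114 = 268 bits.
Saving = 342 − 268 = 74 bits.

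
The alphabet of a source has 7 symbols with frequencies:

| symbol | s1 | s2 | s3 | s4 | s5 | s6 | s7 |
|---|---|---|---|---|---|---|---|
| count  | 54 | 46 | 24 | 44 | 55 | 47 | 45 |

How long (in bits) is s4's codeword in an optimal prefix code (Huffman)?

Repeatedly merge the two smallest:
combine s3(24), s4(44) → 68
combine s7(45), s2(46) → 91
combine s6(47), s1(54) → 101
combine s5(55), 68 → 123
combine 91, 101 → 192
combine 123, 192 → 315
The subtree containing s4 is merged 3 times, so code length = 3.

3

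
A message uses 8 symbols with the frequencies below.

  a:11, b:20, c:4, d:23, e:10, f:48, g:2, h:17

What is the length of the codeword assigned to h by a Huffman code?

Huffman merges, smallest pair first:
g(2) + c(4) → 6
6 + e(10) → 16
a(11) + 16 → 27
h(17) + b(20) → 37
d(23) + 27 → 50
37 + f(48) → 85
50 + 85 → 135
The subtree containing h is merged 3 times, so code length = 3.

3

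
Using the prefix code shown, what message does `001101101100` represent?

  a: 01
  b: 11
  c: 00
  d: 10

cbadbc

Read left to right; each codeword is recognised as soon as it completes (prefix code):
  00→c | 11→b | 01→a | 10→d | 11→b | 00→c
Decoded message: cbadbc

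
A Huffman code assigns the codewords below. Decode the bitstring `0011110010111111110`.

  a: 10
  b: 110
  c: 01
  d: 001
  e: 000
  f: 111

dfdcffa

Read left to right; each codeword is recognised as soon as it completes (prefix code):
  001→d | 111→f | 001→d | 01→c | 111→f | 111→f | 10→a
Decoded message: dfdcffa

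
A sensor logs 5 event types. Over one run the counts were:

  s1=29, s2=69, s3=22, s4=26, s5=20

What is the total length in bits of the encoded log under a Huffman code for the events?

Greedily combine the two least-frequent nodes:
combine s5(20), s3(22) → 42
combine s4(26), s1(29) → 55
combine 42, 55 → 97
combine s2(69), 97 → 166
The encoded length is the sum of every internal node's weight: 42 + 55 + 97 + 166 = 360 bits.

360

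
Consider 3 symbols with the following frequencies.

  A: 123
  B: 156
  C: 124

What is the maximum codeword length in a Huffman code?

Merge the two lowest-weight nodes at each step:
merge A(123) and C(124): 247
merge B(156) and 247: 403
The first pair merged (A, C) ends up deepest, at depth 2.

2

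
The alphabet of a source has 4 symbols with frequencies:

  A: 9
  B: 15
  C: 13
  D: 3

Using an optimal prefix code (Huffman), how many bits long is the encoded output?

Merge the two smallest weights repeatedly:
combine D(3), A(9) → 12
combine 12, C(13) → 25
combine B(15), 25 → 40
The encoded length is the sum of every internal node's weight: 12 + 25 + 40 = 77 bits.

77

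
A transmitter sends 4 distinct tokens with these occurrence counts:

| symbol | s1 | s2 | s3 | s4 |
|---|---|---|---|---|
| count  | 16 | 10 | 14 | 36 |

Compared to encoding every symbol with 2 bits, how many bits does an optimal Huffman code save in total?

Fixed-length: 2 bits × 76 symbols = 152 bits.
Huffman merges:
s2(10) + s3(14) → 24
s1(16) + 24 → 40
s4(36) + 40 → 76
Huffman total = 24 + 40 + 76 = 140 bits.
Saving = 152 − 140 = 12 bits.

12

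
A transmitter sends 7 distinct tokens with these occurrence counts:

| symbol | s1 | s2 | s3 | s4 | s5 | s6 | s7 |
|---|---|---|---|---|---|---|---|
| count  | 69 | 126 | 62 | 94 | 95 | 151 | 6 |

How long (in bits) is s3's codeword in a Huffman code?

Build the tree from the bottom:
s7(6) + s3(62) → 68
68 + s1(69) → 137
s4(94) + s5(95) → 189
s2(126) + 137 → 263
s6(151) + 189 → 340
263 + 340 → 603
The subtree containing s3 is merged 4 times, so code length = 4.

4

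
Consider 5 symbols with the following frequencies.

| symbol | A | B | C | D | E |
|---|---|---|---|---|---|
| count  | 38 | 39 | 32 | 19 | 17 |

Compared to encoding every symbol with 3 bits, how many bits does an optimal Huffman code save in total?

109

Fixed-length: 3 bits × 145 symbols = 435 bits.
Huffman merges:
combine E(17), D(19) → 36
combine C(32), 36 → 68
combine A(38), B(39) → 77
combine 68, 77 → 145
Huffman total = 36 + 68 + 77 + 145 = 326 bits.
Saving = 435 − 326 = 109 bits.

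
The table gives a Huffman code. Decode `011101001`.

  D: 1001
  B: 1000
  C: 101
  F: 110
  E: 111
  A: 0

AEAD

Read left to right; each codeword is recognised as soon as it completes (prefix code):
  0→A | 111→E | 0→A | 1001→D
Decoded message: AEAD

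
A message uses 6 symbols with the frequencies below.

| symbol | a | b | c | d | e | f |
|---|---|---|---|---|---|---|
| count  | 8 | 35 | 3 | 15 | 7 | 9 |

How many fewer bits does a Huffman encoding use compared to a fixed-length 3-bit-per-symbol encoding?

Fixed-length: 3 bits × 77 symbols = 231 bits.
Huffman merges:
combine c(3), e(7) → 10
combine a(8), f(9) → 17
combine 10, d(15) → 25
combine 17, 25 → 42
combine b(35), 42 → 77
Huffman total = 10 + 17 + 25 + 42 + 77 = 171 bits.
Saving = 231 − 171 = 60 bits.

60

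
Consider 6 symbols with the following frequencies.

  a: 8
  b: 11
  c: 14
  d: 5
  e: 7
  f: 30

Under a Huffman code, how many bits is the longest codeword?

Merge the two lowest-weight nodes at each step:
d(5) + e(7) → 12
a(8) + b(11) → 19
12 + c(14) → 26
19 + 26 → 45
f(30) + 45 → 75
The first pair merged (d, e) ends up deepest, at depth 4.

4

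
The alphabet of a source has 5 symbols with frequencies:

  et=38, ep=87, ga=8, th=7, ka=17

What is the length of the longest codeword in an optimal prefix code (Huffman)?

4

Merge the two lowest-weight nodes at each step:
combine th(7), ga(8) → 15
combine 15, ka(17) → 32
combine 32, et(38) → 70
combine 70, ep(87) → 157
Maximum depth reached is 4.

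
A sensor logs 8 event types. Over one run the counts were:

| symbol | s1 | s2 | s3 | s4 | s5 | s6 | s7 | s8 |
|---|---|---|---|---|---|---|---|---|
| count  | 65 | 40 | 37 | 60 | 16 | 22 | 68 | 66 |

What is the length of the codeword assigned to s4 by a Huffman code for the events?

3

Huffman merges, smallest pair first:
merge s5(16) and s6(22): 38
merge s3(37) and 38: 75
merge s2(40) and s4(60): 100
merge s1(65) and s8(66): 131
merge s7(68) and 75: 143
merge 100 and 131: 231
merge 143 and 231: 374
s4 sits 3 levels below the root, so its codeword is 3 bits.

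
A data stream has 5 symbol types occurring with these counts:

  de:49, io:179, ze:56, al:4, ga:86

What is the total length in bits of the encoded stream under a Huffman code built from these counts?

Build the Huffman tree bottom-up:
merge al(4) and de(49): 53
merge 53 and ze(56): 109
merge ga(86) and 109: 195
merge io(179) and 195: 374
Total encoded bits = sum of merged weights = 53 + 109 + 195 + 374 = 731.

731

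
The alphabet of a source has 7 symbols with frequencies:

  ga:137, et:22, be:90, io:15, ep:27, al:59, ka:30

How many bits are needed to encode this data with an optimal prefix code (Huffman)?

Build the Huffman tree bottom-up:
merge io(15) and et(22): 37
merge ep(27) and ka(30): 57
merge 37 and 57: 94
merge al(59) and be(90): 149
merge 94 and ga(137): 231
merge 149 and 231: 380
Each symbol's bit-cost is frequency × depth; summing gives 948 bits (equivalently 37 + 57 + 94 + 149 + 231 + 380).

948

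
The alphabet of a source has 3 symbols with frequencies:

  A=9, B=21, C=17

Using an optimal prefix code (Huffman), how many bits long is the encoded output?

73

Greedily combine the two least-frequent nodes:
merge A(9) and C(17): 26
merge B(21) and 26: 47
Each symbol's bit-cost is frequency × depth; summing gives 73 bits (equivalently 26 + 47).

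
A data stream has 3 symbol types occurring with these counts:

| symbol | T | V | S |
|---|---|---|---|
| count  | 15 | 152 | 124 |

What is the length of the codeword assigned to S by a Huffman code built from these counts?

Huffman merges, smallest pair first:
T(15) + S(124) → 139
139 + V(152) → 291
S's leaf is at depth 2, giving a 2-bit codeword.

2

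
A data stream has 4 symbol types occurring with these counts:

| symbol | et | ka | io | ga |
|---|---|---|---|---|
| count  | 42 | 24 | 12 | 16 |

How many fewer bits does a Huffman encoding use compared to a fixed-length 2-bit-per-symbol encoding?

14

Fixed-length: 2 bits × 94 symbols = 188 bits.
Huffman merges:
io(12) + ga(16) → 28
ka(24) + 28 → 52
et(42) + 52 → 94
Huffman total = 28 + 52 + 94 = 174 bits.
Saving = 188 − 174 = 14 bits.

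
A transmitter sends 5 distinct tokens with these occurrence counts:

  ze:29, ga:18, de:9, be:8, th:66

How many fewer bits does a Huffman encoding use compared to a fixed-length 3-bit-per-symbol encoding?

144

Fixed-length: 3 bits × 130 symbols = 390 bits.
Huffman merges:
be(8) + de(9) → 17
17 + ga(18) → 35
ze(29) + 35 → 64
64 + th(66) → 130
Huffman total = 17 + 35 + 64 + 130 = 246 bits.
Saving = 390 − 246 = 144 bits.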